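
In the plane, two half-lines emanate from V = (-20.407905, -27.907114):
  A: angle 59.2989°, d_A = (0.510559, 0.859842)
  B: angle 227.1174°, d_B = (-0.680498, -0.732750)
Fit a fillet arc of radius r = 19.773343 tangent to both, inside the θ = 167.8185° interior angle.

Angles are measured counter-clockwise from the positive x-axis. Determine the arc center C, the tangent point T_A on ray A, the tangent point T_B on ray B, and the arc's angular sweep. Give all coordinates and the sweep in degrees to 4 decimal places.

bisector direction at 143.2082° = (-0.800817,0.598910)
center distance |VC| = r/sin(θ/2) = 19.773343/sin(83.9093°) = 19.885595
C = V + |VC|·bis = (-36.3326,-15.9974)
T_A = V + ((C−V)·d_A)·d_A = V + 2.1099·d_A = (-19.3307,-26.0929)
T_B = V + ((C−V)·d_B)·d_B = V + 2.1099·d_B = (-21.8437,-29.4532)
sweep = 180° − θ = 12.1815°

center=(-36.3326,-15.9974) T_A=(-19.3307,-26.0929) T_B=(-21.8437,-29.4532) sweep=12.1815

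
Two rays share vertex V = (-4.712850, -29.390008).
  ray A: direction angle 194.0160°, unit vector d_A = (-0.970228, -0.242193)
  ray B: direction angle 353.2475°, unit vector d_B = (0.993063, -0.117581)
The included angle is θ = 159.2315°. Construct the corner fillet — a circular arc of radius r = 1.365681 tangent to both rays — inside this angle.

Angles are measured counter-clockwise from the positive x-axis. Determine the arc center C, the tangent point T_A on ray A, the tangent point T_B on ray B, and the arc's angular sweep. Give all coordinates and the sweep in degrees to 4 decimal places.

center=(-4.6249,-30.7756) T_A=(-4.9557,-29.4506) T_B=(-4.4643,-29.4194) sweep=20.7685

bisector direction at 273.6318° = (0.063344,-0.997992)
center distance |VC| = r/sin(θ/2) = 1.365681/sin(79.6158°) = 1.388422
C = V + |VC|·bis = (-4.6249,-30.7756)
T_A = V + ((C−V)·d_A)·d_A = V + 0.2503·d_A = (-4.9557,-29.4506)
T_B = V + ((C−V)·d_B)·d_B = V + 0.2503·d_B = (-4.4643,-29.4194)
sweep = 180° − θ = 20.7685°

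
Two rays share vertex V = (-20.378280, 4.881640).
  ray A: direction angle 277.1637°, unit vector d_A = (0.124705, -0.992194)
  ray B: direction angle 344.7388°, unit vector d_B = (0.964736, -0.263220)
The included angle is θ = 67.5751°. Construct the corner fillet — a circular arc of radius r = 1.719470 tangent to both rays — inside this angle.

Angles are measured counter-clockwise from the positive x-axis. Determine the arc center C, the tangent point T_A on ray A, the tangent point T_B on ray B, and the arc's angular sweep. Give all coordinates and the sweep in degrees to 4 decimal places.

center=(-18.3518,2.5464) T_A=(-20.0578,2.3320) T_B=(-17.8992,4.2052) sweep=112.4249

bisector direction at 310.9513° = (0.655417,-0.755268)
center distance |VC| = r/sin(θ/2) = 1.719470/sin(33.7876°) = 3.091932
C = V + |VC|·bis = (-18.3518,2.5464)
T_A = V + ((C−V)·d_A)·d_A = V + 2.5697·d_A = (-20.0578,2.3320)
T_B = V + ((C−V)·d_B)·d_B = V + 2.5697·d_B = (-17.8992,4.2052)
sweep = 180° − θ = 112.4249°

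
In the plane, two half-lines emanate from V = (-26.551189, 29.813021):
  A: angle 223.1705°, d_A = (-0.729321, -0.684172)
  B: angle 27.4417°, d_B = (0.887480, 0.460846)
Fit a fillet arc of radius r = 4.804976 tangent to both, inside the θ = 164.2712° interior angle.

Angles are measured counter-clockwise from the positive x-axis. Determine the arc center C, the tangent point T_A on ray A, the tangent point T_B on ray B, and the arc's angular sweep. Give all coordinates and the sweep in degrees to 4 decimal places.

center=(-23.7478,25.8546) T_A=(-27.0352,29.3589) T_B=(-25.9622,30.1189) sweep=15.7288

bisector direction at 305.3061° = (0.577945,-0.816076)
center distance |VC| = r/sin(θ/2) = 4.804976/sin(82.1356°) = 4.850597
C = V + |VC|·bis = (-23.7478,25.8546)
T_A = V + ((C−V)·d_A)·d_A = V + 0.6637·d_A = (-27.0352,29.3589)
T_B = V + ((C−V)·d_B)·d_B = V + 0.6637·d_B = (-25.9622,30.1189)
sweep = 180° − θ = 15.7288°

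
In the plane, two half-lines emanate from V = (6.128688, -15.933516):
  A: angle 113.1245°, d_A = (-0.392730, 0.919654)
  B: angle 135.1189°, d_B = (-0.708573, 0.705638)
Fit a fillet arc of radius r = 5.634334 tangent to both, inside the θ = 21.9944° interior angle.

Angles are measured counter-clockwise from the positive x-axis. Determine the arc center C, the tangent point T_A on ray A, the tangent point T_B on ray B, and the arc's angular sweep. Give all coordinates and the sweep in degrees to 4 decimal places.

center=(-10.4397,8.5179) T_A=(-5.2580,10.7306) T_B=(-14.4155,4.5255) sweep=158.0056

bisector direction at 124.1217° = (-0.560953,0.827848)
center distance |VC| = r/sin(θ/2) = 5.634334/sin(10.9972°) = 29.536086
C = V + |VC|·bis = (-10.4397,8.5179)
T_A = V + ((C−V)·d_A)·d_A = V + 28.9937·d_A = (-5.2580,10.7306)
T_B = V + ((C−V)·d_B)·d_B = V + 28.9937·d_B = (-14.4155,4.5255)
sweep = 180° − θ = 158.0056°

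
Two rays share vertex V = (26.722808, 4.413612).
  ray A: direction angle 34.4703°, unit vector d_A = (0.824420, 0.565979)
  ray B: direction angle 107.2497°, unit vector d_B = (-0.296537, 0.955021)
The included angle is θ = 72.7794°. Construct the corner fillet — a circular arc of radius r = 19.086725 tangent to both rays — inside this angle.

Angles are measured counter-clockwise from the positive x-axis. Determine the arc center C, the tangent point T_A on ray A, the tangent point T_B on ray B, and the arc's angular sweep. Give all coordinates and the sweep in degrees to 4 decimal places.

center=(37.2712,34.8070) T_A=(48.0739,19.0715) T_B=(19.0430,29.1471) sweep=107.2206

bisector direction at 70.8600° = (0.327878,0.944720)
center distance |VC| = r/sin(θ/2) = 19.086725/sin(36.3897°) = 32.171845
C = V + |VC|·bis = (37.2712,34.8070)
T_A = V + ((C−V)·d_A)·d_A = V + 25.8984·d_A = (48.0739,19.0715)
T_B = V + ((C−V)·d_B)·d_B = V + 25.8984·d_B = (19.0430,29.1471)
sweep = 180° − θ = 107.2206°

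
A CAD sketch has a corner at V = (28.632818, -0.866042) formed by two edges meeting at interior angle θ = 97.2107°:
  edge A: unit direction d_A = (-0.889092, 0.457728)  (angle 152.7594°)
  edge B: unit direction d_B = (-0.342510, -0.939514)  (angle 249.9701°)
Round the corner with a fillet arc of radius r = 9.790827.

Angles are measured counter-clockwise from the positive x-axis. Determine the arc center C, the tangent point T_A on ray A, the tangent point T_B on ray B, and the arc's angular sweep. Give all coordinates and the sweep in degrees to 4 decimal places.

center=(16.4783,-5.6207) T_A=(20.9598,3.0842) T_B=(25.6769,-8.9742) sweep=82.7893

bisector direction at 201.3647° = (-0.931280,-0.364304)
center distance |VC| = r/sin(θ/2) = 9.790827/sin(48.6054°) = 13.051429
C = V + |VC|·bis = (16.4783,-5.6207)
T_A = V + ((C−V)·d_A)·d_A = V + 8.6302·d_A = (20.9598,3.0842)
T_B = V + ((C−V)·d_B)·d_B = V + 8.6302·d_B = (25.6769,-8.9742)
sweep = 180° − θ = 82.7893°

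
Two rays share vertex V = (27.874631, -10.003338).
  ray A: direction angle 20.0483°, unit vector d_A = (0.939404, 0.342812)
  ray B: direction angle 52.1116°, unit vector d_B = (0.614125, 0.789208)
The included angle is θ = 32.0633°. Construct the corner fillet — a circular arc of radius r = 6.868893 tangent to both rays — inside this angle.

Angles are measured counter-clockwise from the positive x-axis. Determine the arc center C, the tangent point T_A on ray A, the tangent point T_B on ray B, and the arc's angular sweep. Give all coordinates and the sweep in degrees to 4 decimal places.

center=(47.9762,4.6442) T_A=(50.3309,-1.8085) T_B=(42.5552,8.8626) sweep=147.9367

bisector direction at 36.0800° = (0.808196,0.588914)
center distance |VC| = r/sin(θ/2) = 6.868893/sin(16.0316°) = 24.872126
C = V + |VC|·bis = (47.9762,4.6442)
T_A = V + ((C−V)·d_A)·d_A = V + 23.9048·d_A = (50.3309,-1.8085)
T_B = V + ((C−V)·d_B)·d_B = V + 23.9048·d_B = (42.5552,8.8626)
sweep = 180° − θ = 147.9367°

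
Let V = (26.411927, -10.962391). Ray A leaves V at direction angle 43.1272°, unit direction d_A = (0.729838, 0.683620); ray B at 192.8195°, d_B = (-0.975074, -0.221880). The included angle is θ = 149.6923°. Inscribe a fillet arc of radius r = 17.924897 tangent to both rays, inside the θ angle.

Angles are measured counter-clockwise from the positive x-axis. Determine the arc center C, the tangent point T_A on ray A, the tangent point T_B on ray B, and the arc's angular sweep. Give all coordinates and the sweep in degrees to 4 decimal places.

bisector direction at 117.9734° = (-0.469061,0.883166)
center distance |VC| = r/sin(θ/2) = 17.924897/sin(74.8461°) = 18.570647
C = V + |VC|·bis = (17.7012,5.4386)
T_A = V + ((C−V)·d_A)·d_A = V + 4.8546·d_A = (29.9550,-7.6437)
T_B = V + ((C−V)·d_B)·d_B = V + 4.8546·d_B = (21.6783,-12.0395)
sweep = 180° − θ = 30.3077°

center=(17.7012,5.4386) T_A=(29.9550,-7.6437) T_B=(21.6783,-12.0395) sweep=30.3077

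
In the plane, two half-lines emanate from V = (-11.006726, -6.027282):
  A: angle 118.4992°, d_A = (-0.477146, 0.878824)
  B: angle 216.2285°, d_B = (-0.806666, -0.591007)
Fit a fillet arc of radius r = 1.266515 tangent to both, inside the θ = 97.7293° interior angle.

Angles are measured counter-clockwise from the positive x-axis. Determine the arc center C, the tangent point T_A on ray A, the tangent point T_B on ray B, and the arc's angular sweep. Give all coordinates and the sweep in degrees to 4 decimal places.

center=(-12.6476,-5.6594) T_A=(-11.5346,-5.0551) T_B=(-11.8991,-6.6811) sweep=82.2707

bisector direction at 167.3639° = (-0.975779,0.218759)
center distance |VC| = r/sin(θ/2) = 1.266515/sin(48.8646°) = 1.681607
C = V + |VC|·bis = (-12.6476,-5.6594)
T_A = V + ((C−V)·d_A)·d_A = V + 1.1062·d_A = (-11.5346,-5.0551)
T_B = V + ((C−V)·d_B)·d_B = V + 1.1062·d_B = (-11.8991,-6.6811)
sweep = 180° − θ = 82.2707°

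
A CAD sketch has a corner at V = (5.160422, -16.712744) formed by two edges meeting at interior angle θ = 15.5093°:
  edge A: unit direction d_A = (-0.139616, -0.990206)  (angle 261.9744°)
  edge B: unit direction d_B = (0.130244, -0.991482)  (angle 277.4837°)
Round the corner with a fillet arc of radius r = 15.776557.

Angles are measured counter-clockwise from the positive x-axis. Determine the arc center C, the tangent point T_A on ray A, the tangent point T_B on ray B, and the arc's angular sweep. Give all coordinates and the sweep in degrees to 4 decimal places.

center=(4.6075,-133.6343) T_A=(-11.0145,-131.4316) T_B=(20.2497,-131.5795) sweep=164.4907

bisector direction at 269.7290° = (-0.004729,-0.999989)
center distance |VC| = r/sin(θ/2) = 15.776557/sin(7.7546°) = 116.922846
C = V + |VC|·bis = (4.6075,-133.6343)
T_A = V + ((C−V)·d_A)·d_A = V + 115.8536·d_A = (-11.0145,-131.4316)
T_B = V + ((C−V)·d_B)·d_B = V + 115.8536·d_B = (20.2497,-131.5795)
sweep = 180° − θ = 164.4907°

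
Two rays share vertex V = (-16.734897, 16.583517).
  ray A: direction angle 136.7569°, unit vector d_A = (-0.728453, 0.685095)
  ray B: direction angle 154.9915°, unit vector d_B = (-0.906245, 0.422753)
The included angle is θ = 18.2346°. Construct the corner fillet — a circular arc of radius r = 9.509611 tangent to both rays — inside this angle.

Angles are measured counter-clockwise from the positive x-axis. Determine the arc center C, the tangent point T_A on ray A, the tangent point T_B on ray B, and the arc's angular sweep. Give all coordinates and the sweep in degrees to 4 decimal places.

bisector direction at 145.8742° = (-0.827808,0.561012)
center distance |VC| = r/sin(θ/2) = 9.509611/sin(9.1173°) = 60.014129
C = V + |VC|·bis = (-66.4151,50.2522)
T_A = V + ((C−V)·d_A)·d_A = V + 59.2559·d_A = (-59.9001,57.1795)
T_B = V + ((C−V)·d_B)·d_B = V + 59.2559·d_B = (-70.4353,41.6341)
sweep = 180° − θ = 161.7654°

center=(-66.4151,50.2522) T_A=(-59.9001,57.1795) T_B=(-70.4353,41.6341) sweep=161.7654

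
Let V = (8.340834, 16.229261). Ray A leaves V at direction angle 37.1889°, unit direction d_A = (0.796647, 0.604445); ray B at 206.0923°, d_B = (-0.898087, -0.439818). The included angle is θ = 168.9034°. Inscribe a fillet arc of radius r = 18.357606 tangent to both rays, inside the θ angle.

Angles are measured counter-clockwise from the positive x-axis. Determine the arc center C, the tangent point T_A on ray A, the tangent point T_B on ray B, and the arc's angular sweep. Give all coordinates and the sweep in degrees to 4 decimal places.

bisector direction at 121.6406° = (-0.524589,0.851355)
center distance |VC| = r/sin(θ/2) = 18.357606/sin(84.4517°) = 18.444015
C = V + |VC|·bis = (-1.3347,31.9317)
T_A = V + ((C−V)·d_A)·d_A = V + 1.7833·d_A = (9.7615,17.3071)
T_B = V + ((C−V)·d_B)·d_B = V + 1.7833·d_B = (6.7393,15.4450)
sweep = 180° − θ = 11.0966°

center=(-1.3347,31.9317) T_A=(9.7615,17.3071) T_B=(6.7393,15.4450) sweep=11.0966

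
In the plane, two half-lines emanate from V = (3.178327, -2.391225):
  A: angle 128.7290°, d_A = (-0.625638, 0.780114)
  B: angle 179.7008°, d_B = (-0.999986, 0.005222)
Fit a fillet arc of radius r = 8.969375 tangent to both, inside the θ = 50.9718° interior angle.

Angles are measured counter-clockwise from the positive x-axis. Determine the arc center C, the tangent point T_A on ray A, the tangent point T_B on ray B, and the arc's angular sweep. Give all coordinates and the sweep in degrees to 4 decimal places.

bisector direction at 154.2149° = (-0.900432,0.434997)
center distance |VC| = r/sin(θ/2) = 8.969375/sin(25.4859°) = 20.845004
C = V + |VC|·bis = (-15.5912,6.6763)
T_A = V + ((C−V)·d_A)·d_A = V + 18.8166·d_A = (-8.5940,12.2879)
T_B = V + ((C−V)·d_B)·d_B = V + 18.8166·d_B = (-15.6380,-2.2930)
sweep = 180° − θ = 129.0282°

center=(-15.5912,6.6763) T_A=(-8.5940,12.2879) T_B=(-15.6380,-2.2930) sweep=129.0282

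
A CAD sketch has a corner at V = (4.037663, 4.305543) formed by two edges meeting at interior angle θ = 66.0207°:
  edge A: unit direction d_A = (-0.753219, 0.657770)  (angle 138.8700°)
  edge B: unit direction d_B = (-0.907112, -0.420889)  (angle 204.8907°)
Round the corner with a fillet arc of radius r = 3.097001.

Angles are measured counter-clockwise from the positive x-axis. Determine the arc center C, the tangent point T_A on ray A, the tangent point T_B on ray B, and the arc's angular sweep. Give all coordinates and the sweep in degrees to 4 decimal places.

center=(-1.5901,5.1085) T_A=(0.4470,7.4412) T_B=(-0.2866,2.2991) sweep=113.9793

bisector direction at 171.8803° = (-0.989975,0.141241)
center distance |VC| = r/sin(θ/2) = 3.097001/sin(33.0104°) = 5.684756
C = V + |VC|·bis = (-1.5901,5.1085)
T_A = V + ((C−V)·d_A)·d_A = V + 4.7671·d_A = (0.4470,7.4412)
T_B = V + ((C−V)·d_B)·d_B = V + 4.7671·d_B = (-0.2866,2.2991)
sweep = 180° − θ = 113.9793°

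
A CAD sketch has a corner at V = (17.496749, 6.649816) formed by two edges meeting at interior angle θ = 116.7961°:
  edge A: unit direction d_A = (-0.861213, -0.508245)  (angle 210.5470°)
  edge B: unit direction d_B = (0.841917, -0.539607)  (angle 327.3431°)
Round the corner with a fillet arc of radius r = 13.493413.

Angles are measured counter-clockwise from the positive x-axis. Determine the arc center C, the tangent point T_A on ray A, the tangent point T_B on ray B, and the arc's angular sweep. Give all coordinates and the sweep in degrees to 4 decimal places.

bisector direction at 268.9450° = (-0.018411,-0.999830)
center distance |VC| = r/sin(θ/2) = 13.493413/sin(58.3980°) = 15.842748
C = V + |VC|·bis = (17.2051,-9.1902)
T_A = V + ((C−V)·d_A)·d_A = V + 8.3018·d_A = (10.3471,2.4304)
T_B = V + ((C−V)·d_B)·d_B = V + 8.3018·d_B = (24.4862,2.1701)
sweep = 180° − θ = 63.2039°

center=(17.2051,-9.1902) T_A=(10.3471,2.4304) T_B=(24.4862,2.1701) sweep=63.2039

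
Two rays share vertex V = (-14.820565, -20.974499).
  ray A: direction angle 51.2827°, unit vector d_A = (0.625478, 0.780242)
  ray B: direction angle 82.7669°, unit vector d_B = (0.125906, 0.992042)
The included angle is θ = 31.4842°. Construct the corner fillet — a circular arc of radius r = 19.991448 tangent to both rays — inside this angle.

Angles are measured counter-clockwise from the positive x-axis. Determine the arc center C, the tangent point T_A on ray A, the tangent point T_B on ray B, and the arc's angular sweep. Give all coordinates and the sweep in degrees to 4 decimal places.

bisector direction at 67.0248° = (0.390333,0.920674)
center distance |VC| = r/sin(θ/2) = 19.991448/sin(15.7421°) = 73.685505
C = V + |VC|·bis = (13.9413,46.8658)
T_A = V + ((C−V)·d_A)·d_A = V + 70.9218·d_A = (29.5395,34.3616)
T_B = V + ((C−V)·d_B)·d_B = V + 70.9218·d_B = (-5.8911,49.3829)
sweep = 180° − θ = 148.5158°

center=(13.9413,46.8658) T_A=(29.5395,34.3616) T_B=(-5.8911,49.3829) sweep=148.5158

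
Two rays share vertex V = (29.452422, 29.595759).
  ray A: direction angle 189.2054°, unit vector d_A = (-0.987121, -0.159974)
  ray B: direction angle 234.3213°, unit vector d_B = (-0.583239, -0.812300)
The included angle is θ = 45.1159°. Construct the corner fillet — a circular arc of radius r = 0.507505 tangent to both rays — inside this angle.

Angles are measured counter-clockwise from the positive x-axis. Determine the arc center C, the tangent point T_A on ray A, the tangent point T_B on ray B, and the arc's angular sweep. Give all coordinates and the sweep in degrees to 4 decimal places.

bisector direction at 211.7634° = (-0.850230,-0.526412)
center distance |VC| = r/sin(θ/2) = 0.507505/sin(22.5580°) = 1.322945
C = V + |VC|·bis = (28.3276,28.8993)
T_A = V + ((C−V)·d_A)·d_A = V + 1.2217·d_A = (28.2464,29.4003)
T_B = V + ((C−V)·d_B)·d_B = V + 1.2217·d_B = (28.7399,28.6033)
sweep = 180° − θ = 134.8841°

center=(28.3276,28.8993) T_A=(28.2464,29.4003) T_B=(28.7399,28.6033) sweep=134.8841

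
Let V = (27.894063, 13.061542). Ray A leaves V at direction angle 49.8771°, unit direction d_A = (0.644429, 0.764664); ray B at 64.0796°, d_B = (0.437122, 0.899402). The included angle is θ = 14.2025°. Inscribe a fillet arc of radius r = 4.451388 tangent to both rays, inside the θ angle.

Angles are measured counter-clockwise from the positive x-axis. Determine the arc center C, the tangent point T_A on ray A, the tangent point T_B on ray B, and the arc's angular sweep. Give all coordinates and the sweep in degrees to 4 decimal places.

bisector direction at 56.9783° = (0.544956,0.838465)
center distance |VC| = r/sin(θ/2) = 4.451388/sin(7.1013°) = 36.007729
C = V + |VC|·bis = (47.5167,43.2528)
T_A = V + ((C−V)·d_A)·d_A = V + 35.7315·d_A = (50.9205,40.3841)
T_B = V + ((C−V)·d_B)·d_B = V + 35.7315·d_B = (43.5131,45.1986)
sweep = 180° − θ = 165.7975°

center=(47.5167,43.2528) T_A=(50.9205,40.3841) T_B=(43.5131,45.1986) sweep=165.7975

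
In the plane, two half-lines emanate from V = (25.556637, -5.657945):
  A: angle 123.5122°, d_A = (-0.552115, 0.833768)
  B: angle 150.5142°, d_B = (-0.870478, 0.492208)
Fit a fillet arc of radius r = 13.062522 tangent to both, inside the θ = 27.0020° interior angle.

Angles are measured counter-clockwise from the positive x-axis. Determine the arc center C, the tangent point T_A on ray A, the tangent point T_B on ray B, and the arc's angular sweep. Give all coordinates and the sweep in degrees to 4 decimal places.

bisector direction at 137.0132° = (-0.731511,0.681830)
center distance |VC| = r/sin(θ/2) = 13.062522/sin(13.5010°) = 55.951304
C = V + |VC|·bis = (-15.3723,32.4913)
T_A = V + ((C−V)·d_A)·d_A = V + 54.4051·d_A = (-4.4812,39.7033)
T_B = V + ((C−V)·d_B)·d_B = V + 54.4051·d_B = (-21.8018,21.1207)
sweep = 180° − θ = 152.9980°

center=(-15.3723,32.4913) T_A=(-4.4812,39.7033) T_B=(-21.8018,21.1207) sweep=152.9980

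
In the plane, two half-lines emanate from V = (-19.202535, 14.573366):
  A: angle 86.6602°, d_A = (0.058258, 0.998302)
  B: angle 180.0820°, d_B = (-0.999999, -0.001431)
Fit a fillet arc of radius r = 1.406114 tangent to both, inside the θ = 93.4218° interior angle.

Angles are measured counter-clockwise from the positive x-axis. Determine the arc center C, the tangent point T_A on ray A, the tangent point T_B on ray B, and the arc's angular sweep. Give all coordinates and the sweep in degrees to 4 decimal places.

bisector direction at 133.3711° = (-0.686721,0.726921)
center distance |VC| = r/sin(θ/2) = 1.406114/sin(46.7109°) = 1.931732
C = V + |VC|·bis = (-20.5291,15.9776)
T_A = V + ((C−V)·d_A)·d_A = V + 1.3245·d_A = (-19.1254,15.8957)
T_B = V + ((C−V)·d_B)·d_B = V + 1.3245·d_B = (-20.5271,14.5715)
sweep = 180° − θ = 86.5782°

center=(-20.5291,15.9776) T_A=(-19.1254,15.8957) T_B=(-20.5271,14.5715) sweep=86.5782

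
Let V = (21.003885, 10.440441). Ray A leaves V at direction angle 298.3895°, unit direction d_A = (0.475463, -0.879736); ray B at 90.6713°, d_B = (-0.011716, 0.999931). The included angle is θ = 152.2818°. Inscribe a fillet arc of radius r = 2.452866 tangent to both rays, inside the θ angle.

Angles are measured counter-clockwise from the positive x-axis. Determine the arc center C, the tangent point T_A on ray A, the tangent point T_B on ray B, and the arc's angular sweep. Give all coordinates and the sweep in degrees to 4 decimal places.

bisector direction at 14.5304° = (0.968015,0.250894)
center distance |VC| = r/sin(θ/2) = 2.452866/sin(76.1409°) = 2.526416
C = V + |VC|·bis = (23.4495,11.0743)
T_A = V + ((C−V)·d_A)·d_A = V + 0.6052·d_A = (21.2916,9.9081)
T_B = V + ((C−V)·d_B)·d_B = V + 0.6052·d_B = (20.9968,11.0456)
sweep = 180° − θ = 27.7182°

center=(23.4495,11.0743) T_A=(21.2916,9.9081) T_B=(20.9968,11.0456) sweep=27.7182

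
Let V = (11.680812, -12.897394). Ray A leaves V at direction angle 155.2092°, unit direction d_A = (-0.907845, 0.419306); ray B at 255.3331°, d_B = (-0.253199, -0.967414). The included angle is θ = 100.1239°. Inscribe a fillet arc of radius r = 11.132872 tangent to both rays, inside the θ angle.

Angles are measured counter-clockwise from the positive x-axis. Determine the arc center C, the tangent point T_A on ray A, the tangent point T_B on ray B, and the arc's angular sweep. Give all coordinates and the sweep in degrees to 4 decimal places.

bisector direction at 205.2712° = (-0.904298,-0.426903)
center distance |VC| = r/sin(θ/2) = 11.132872/sin(50.0620°) = 14.519768
C = V + |VC|·bis = (-1.4494,-19.0959)
T_A = V + ((C−V)·d_A)·d_A = V + 9.3211·d_A = (3.2187,-8.9890)
T_B = V + ((C−V)·d_B)·d_B = V + 9.3211·d_B = (9.3207,-21.9148)
sweep = 180° − θ = 79.8761°

center=(-1.4494,-19.0959) T_A=(3.2187,-8.9890) T_B=(9.3207,-21.9148) sweep=79.8761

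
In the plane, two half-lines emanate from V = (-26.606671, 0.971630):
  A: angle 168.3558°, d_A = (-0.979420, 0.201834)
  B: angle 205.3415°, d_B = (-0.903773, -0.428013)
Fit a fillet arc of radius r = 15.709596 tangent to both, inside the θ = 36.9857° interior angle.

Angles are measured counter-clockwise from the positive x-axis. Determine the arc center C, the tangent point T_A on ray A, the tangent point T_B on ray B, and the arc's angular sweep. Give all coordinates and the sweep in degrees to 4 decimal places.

center=(-75.7812,-4.9344) T_A=(-72.6105,10.4519) T_B=(-69.0573,-19.1323) sweep=143.0143

bisector direction at 186.8486° = (-0.992865,-0.119247)
center distance |VC| = r/sin(θ/2) = 15.709596/sin(18.4929°) = 49.527976
C = V + |VC|·bis = (-75.7812,-4.9344)
T_A = V + ((C−V)·d_A)·d_A = V + 46.9705·d_A = (-72.6105,10.4519)
T_B = V + ((C−V)·d_B)·d_B = V + 46.9705·d_B = (-69.0573,-19.1323)
sweep = 180° − θ = 143.0143°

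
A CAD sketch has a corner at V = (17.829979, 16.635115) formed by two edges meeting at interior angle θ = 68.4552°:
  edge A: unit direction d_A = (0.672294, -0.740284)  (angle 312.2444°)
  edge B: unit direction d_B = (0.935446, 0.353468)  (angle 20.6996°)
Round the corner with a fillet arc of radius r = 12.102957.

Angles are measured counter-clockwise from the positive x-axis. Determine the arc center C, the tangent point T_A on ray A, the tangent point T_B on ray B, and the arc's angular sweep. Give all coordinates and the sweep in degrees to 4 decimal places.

center=(38.7501,11.6018) T_A=(29.7904,3.4651) T_B=(34.4721,22.9235) sweep=111.5448

bisector direction at 346.4720° = (0.972256,-0.233921)
center distance |VC| = r/sin(θ/2) = 12.102957/sin(34.2276°) = 21.517067
C = V + |VC|·bis = (38.7501,11.6018)
T_A = V + ((C−V)·d_A)·d_A = V + 17.7905·d_A = (29.7904,3.4651)
T_B = V + ((C−V)·d_B)·d_B = V + 17.7905·d_B = (34.4721,22.9235)
sweep = 180° − θ = 111.5448°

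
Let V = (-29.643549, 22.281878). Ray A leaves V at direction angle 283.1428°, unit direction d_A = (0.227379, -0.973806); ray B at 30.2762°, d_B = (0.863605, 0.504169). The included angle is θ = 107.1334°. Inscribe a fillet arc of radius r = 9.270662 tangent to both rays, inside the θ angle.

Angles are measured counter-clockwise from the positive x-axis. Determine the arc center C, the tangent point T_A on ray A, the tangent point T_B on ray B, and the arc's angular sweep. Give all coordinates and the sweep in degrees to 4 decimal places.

center=(-19.0597,17.7258) T_A=(-28.0875,15.6179) T_B=(-23.7337,25.7320) sweep=72.8666

bisector direction at 336.7095° = (0.918512,-0.395393)
center distance |VC| = r/sin(θ/2) = 9.270662/sin(53.5667°) = 11.522809
C = V + |VC|·bis = (-19.0597,17.7258)
T_A = V + ((C−V)·d_A)·d_A = V + 6.8432·d_A = (-28.0875,15.6179)
T_B = V + ((C−V)·d_B)·d_B = V + 6.8432·d_B = (-23.7337,25.7320)
sweep = 180° − θ = 72.8666°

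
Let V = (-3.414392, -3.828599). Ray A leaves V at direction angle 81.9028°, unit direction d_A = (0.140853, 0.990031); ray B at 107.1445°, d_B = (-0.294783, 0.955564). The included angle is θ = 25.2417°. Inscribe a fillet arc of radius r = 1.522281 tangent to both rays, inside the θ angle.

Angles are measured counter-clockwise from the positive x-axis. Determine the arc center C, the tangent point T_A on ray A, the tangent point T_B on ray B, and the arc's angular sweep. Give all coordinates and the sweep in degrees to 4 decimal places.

center=(-3.9639,3.1167) T_A=(-2.4568,2.9023) T_B=(-5.4185,2.6680) sweep=154.7583

bisector direction at 94.5237° = (-0.078871,0.996885)
center distance |VC| = r/sin(θ/2) = 1.522281/sin(12.6209°) = 6.967013
C = V + |VC|·bis = (-3.9639,3.1167)
T_A = V + ((C−V)·d_A)·d_A = V + 6.7987·d_A = (-2.4568,2.9023)
T_B = V + ((C−V)·d_B)·d_B = V + 6.7987·d_B = (-5.4185,2.6680)
sweep = 180° − θ = 154.7583°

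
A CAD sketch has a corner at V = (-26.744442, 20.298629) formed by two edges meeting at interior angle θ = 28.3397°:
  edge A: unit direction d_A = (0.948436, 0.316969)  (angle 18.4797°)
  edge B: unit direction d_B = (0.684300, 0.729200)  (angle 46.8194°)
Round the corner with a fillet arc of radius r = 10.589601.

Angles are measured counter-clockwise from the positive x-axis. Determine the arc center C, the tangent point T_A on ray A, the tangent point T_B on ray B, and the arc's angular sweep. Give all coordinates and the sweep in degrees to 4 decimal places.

bisector direction at 32.6496° = (0.841986,0.539499)
center distance |VC| = r/sin(θ/2) = 10.589601/sin(14.1699°) = 43.258666
C = V + |VC|·bis = (9.6788,43.6366)
T_A = V + ((C−V)·d_A)·d_A = V + 41.9425·d_A = (13.0353,33.5931)
T_B = V + ((C−V)·d_B)·d_B = V + 41.9425·d_B = (1.9568,50.8831)
sweep = 180° − θ = 151.6603°

center=(9.6788,43.6366) T_A=(13.0353,33.5931) T_B=(1.9568,50.8831) sweep=151.6603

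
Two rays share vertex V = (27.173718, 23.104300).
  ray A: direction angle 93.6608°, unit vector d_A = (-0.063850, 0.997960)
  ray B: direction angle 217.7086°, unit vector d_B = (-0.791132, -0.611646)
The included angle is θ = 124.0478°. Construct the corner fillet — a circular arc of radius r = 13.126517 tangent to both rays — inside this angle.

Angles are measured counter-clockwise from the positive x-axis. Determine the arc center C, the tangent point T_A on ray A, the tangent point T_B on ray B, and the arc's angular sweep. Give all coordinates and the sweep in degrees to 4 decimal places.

bisector direction at 155.6847° = (-0.911293,0.411758)
center distance |VC| = r/sin(θ/2) = 13.126517/sin(62.0239°) = 14.863405
C = V + |VC|·bis = (13.6288,29.2244)
T_A = V + ((C−V)·d_A)·d_A = V + 6.9725·d_A = (26.7285,30.0625)
T_B = V + ((C−V)·d_B)·d_B = V + 6.9725·d_B = (21.6576,18.8396)
sweep = 180° − θ = 55.9522°

center=(13.6288,29.2244) T_A=(26.7285,30.0625) T_B=(21.6576,18.8396) sweep=55.9522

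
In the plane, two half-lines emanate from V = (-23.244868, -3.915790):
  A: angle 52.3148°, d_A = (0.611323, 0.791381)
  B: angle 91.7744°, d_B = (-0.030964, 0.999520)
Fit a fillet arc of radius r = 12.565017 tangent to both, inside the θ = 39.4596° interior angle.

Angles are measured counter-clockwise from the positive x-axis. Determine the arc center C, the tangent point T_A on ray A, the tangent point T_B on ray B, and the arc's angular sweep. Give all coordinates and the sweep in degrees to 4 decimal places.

center=(-11.7707,31.4918) T_A=(-1.8270,23.8105) T_B=(-24.3297,31.1027) sweep=140.5404

bisector direction at 72.0446° = (0.308277,0.951297)
center distance |VC| = r/sin(θ/2) = 12.565017/sin(19.7298°) = 37.220319
C = V + |VC|·bis = (-11.7707,31.4918)
T_A = V + ((C−V)·d_A)·d_A = V + 35.0353·d_A = (-1.8270,23.8105)
T_B = V + ((C−V)·d_B)·d_B = V + 35.0353·d_B = (-24.3297,31.1027)
sweep = 180° − θ = 140.5404°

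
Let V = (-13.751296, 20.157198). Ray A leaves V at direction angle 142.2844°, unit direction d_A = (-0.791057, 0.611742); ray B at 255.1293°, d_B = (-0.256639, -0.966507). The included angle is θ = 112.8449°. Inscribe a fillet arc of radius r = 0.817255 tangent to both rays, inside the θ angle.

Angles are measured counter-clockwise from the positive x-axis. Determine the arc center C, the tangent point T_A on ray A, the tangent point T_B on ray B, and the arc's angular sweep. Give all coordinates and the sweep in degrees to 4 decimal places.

center=(-14.6804,19.8426) T_A=(-14.1805,20.4891) T_B=(-13.8905,19.6328) sweep=67.1551

bisector direction at 198.7069° = (-0.947172,-0.320726)
center distance |VC| = r/sin(θ/2) = 0.817255/sin(56.4224°) = 0.980936
C = V + |VC|·bis = (-14.6804,19.8426)
T_A = V + ((C−V)·d_A)·d_A = V + 0.5425·d_A = (-14.1805,20.4891)
T_B = V + ((C−V)·d_B)·d_B = V + 0.5425·d_B = (-13.8905,19.6328)
sweep = 180° − θ = 67.1551°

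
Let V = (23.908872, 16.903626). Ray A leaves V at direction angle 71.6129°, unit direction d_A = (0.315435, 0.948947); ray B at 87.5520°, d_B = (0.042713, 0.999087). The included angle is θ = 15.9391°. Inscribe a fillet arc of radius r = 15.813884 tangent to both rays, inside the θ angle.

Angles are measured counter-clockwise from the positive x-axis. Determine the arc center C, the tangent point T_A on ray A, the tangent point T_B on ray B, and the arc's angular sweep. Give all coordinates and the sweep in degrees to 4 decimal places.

center=(44.5330,129.0823) T_A=(59.5396,124.0940) T_B=(28.7336,129.7577) sweep=164.0609

bisector direction at 79.5825° = (0.180820,0.983516)
center distance |VC| = r/sin(θ/2) = 15.813884/sin(7.9695°) = 114.058773
C = V + |VC|·bis = (44.5330,129.0823)
T_A = V + ((C−V)·d_A)·d_A = V + 112.9572·d_A = (59.5396,124.0940)
T_B = V + ((C−V)·d_B)·d_B = V + 112.9572·d_B = (28.7336,129.7577)
sweep = 180° − θ = 164.0609°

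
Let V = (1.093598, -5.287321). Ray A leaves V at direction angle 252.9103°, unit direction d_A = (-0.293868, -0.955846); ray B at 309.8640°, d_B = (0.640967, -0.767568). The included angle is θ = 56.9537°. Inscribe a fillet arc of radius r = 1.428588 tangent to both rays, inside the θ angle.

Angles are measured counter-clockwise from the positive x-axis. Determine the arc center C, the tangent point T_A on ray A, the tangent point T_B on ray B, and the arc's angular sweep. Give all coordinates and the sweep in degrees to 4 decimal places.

center=(1.6852,-8.2245) T_A=(0.3196,-7.8047) T_B=(2.7817,-7.3088) sweep=123.0463

bisector direction at 281.3872° = (0.197437,-0.980315)
center distance |VC| = r/sin(θ/2) = 1.428588/sin(28.4768°) = 2.996177
C = V + |VC|·bis = (1.6852,-8.2245)
T_A = V + ((C−V)·d_A)·d_A = V + 2.6337·d_A = (0.3196,-7.8047)
T_B = V + ((C−V)·d_B)·d_B = V + 2.6337·d_B = (2.7817,-7.3088)
sweep = 180° − θ = 123.0463°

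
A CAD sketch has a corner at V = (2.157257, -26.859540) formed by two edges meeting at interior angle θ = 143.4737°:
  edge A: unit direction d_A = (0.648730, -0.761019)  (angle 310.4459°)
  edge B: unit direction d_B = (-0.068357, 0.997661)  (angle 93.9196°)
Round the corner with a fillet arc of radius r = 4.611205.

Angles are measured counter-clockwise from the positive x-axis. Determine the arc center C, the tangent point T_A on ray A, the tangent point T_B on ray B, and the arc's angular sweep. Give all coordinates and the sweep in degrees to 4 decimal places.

bisector direction at 22.1827° = (0.925984,0.377562)
center distance |VC| = r/sin(θ/2) = 4.611205/sin(71.7369°) = 4.855805
C = V + |VC|·bis = (6.6537,-25.0262)
T_A = V + ((C−V)·d_A)·d_A = V + 1.5217·d_A = (3.1444,-28.0176)
T_B = V + ((C−V)·d_B)·d_B = V + 1.5217·d_B = (2.0532,-25.3414)
sweep = 180° − θ = 36.5263°

center=(6.6537,-25.0262) T_A=(3.1444,-28.0176) T_B=(2.0532,-25.3414) sweep=36.5263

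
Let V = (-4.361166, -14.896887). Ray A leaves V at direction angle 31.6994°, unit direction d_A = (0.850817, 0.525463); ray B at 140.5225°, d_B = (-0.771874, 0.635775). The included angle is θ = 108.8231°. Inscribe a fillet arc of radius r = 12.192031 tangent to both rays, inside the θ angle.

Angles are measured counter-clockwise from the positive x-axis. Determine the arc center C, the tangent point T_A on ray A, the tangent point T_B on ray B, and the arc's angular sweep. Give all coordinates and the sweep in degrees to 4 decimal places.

bisector direction at 86.1110° = (0.067825,0.997697)
center distance |VC| = r/sin(θ/2) = 12.192031/sin(54.4115°) = 14.992326
C = V + |VC|·bis = (-3.3443,0.0609)
T_A = V + ((C−V)·d_A)·d_A = V + 8.7249·d_A = (3.0621,-10.3123)
T_B = V + ((C−V)·d_B)·d_B = V + 8.7249·d_B = (-11.0957,-9.3498)
sweep = 180° − θ = 71.1769°

center=(-3.3443,0.0609) T_A=(3.0621,-10.3123) T_B=(-11.0957,-9.3498) sweep=71.1769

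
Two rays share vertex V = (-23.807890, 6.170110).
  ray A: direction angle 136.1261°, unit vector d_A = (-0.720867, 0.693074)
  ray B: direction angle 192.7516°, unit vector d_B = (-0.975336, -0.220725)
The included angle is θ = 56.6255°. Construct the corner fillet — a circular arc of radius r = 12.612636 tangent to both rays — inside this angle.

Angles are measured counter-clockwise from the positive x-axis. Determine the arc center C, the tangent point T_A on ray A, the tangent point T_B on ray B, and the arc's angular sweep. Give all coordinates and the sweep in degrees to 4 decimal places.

center=(-49.4261,13.3041) T_A=(-40.6846,22.3962) T_B=(-46.6422,1.0026) sweep=123.3745

bisector direction at 164.4389° = (-0.963345,0.268267)
center distance |VC| = r/sin(θ/2) = 12.612636/sin(28.3128°) = 26.592996
C = V + |VC|·bis = (-49.4261,13.3041)
T_A = V + ((C−V)·d_A)·d_A = V + 23.4117·d_A = (-40.6846,22.3962)
T_B = V + ((C−V)·d_B)·d_B = V + 23.4117·d_B = (-46.6422,1.0026)
sweep = 180° − θ = 123.3745°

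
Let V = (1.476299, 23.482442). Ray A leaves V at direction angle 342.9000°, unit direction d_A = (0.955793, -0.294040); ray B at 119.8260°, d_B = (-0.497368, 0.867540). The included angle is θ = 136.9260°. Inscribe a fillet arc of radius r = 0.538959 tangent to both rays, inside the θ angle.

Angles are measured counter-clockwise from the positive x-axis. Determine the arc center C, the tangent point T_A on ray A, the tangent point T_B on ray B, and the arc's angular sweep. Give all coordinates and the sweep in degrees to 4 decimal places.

center=(1.8381,23.9350) T_A=(1.6796,23.4199) T_B=(1.3705,23.6670) sweep=43.0740

bisector direction at 51.3630° = (0.624384,0.781117)
center distance |VC| = r/sin(θ/2) = 0.538959/sin(68.4630°) = 0.579413
C = V + |VC|·bis = (1.8381,23.9350)
T_A = V + ((C−V)·d_A)·d_A = V + 0.2127·d_A = (1.6796,23.4199)
T_B = V + ((C−V)·d_B)·d_B = V + 0.2127·d_B = (1.3705,23.6670)
sweep = 180° − θ = 43.0740°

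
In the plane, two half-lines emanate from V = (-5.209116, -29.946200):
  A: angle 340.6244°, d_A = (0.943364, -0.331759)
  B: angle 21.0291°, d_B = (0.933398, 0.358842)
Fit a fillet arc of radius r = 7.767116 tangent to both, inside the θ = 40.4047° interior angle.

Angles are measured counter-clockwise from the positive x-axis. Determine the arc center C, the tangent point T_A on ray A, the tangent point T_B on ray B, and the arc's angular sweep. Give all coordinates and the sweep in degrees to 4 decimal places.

center=(17.2800,-29.6217) T_A=(14.7032,-36.9489) T_B=(14.4928,-22.3719) sweep=139.5953

bisector direction at 0.8267° = (0.999896,0.014429)
center distance |VC| = r/sin(θ/2) = 7.767116/sin(20.2023°) = 22.491430
C = V + |VC|·bis = (17.2800,-29.6217)
T_A = V + ((C−V)·d_A)·d_A = V + 21.1077·d_A = (14.7032,-36.9489)
T_B = V + ((C−V)·d_B)·d_B = V + 21.1077·d_B = (14.4928,-22.3719)
sweep = 180° − θ = 139.5953°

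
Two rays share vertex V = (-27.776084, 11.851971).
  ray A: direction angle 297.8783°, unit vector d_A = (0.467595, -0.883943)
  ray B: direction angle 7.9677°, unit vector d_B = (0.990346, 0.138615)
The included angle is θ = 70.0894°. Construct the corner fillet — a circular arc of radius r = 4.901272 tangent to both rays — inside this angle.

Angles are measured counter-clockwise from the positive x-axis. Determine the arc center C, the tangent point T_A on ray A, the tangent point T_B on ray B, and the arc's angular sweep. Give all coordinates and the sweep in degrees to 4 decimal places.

bisector direction at 332.9230° = (0.890396,-0.455188)
center distance |VC| = r/sin(θ/2) = 4.901272/sin(35.0447°) = 8.535599
C = V + |VC|·bis = (-20.1760,7.9667)
T_A = V + ((C−V)·d_A)·d_A = V + 6.9881·d_A = (-24.5085,5.6749)
T_B = V + ((C−V)·d_B)·d_B = V + 6.9881·d_B = (-20.8554,12.8206)
sweep = 180° − θ = 109.9106°

center=(-20.1760,7.9667) T_A=(-24.5085,5.6749) T_B=(-20.8554,12.8206) sweep=109.9106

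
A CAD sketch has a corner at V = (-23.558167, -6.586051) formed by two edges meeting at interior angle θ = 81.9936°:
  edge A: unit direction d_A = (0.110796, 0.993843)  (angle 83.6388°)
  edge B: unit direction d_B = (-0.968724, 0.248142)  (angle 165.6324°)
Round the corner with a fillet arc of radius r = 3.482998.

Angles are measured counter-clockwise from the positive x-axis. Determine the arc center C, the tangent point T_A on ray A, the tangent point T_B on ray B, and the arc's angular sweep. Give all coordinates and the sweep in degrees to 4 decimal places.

center=(-26.5757,-2.2176) T_A=(-23.1142,-2.6035) T_B=(-27.4400,-5.5917) sweep=98.0064

bisector direction at 124.6356° = (-0.568355,0.822783)
center distance |VC| = r/sin(θ/2) = 3.482998/sin(40.9968°) = 5.309312
C = V + |VC|·bis = (-26.5757,-2.2176)
T_A = V + ((C−V)·d_A)·d_A = V + 4.0072·d_A = (-23.1142,-2.6035)
T_B = V + ((C−V)·d_B)·d_B = V + 4.0072·d_B = (-27.4400,-5.5917)
sweep = 180° − θ = 98.0064°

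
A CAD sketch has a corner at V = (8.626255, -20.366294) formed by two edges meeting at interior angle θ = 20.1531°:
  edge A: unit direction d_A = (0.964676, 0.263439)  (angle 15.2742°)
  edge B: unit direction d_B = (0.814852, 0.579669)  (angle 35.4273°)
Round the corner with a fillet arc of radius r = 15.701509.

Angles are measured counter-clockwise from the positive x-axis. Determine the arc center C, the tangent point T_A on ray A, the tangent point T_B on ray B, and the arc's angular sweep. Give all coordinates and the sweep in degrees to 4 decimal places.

bisector direction at 25.3508° = (0.903704,0.428158)
center distance |VC| = r/sin(θ/2) = 15.701509/sin(10.0765°) = 89.741485
C = V + |VC|·bis = (89.7260,18.0573)
T_A = V + ((C−V)·d_A)·d_A = V + 88.3572·d_A = (93.8623,2.9104)
T_B = V + ((C−V)·d_B)·d_B = V + 88.3572·d_B = (80.6243,30.8517)
sweep = 180° − θ = 159.8469°

center=(89.7260,18.0573) T_A=(93.8623,2.9104) T_B=(80.6243,30.8517) sweep=159.8469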